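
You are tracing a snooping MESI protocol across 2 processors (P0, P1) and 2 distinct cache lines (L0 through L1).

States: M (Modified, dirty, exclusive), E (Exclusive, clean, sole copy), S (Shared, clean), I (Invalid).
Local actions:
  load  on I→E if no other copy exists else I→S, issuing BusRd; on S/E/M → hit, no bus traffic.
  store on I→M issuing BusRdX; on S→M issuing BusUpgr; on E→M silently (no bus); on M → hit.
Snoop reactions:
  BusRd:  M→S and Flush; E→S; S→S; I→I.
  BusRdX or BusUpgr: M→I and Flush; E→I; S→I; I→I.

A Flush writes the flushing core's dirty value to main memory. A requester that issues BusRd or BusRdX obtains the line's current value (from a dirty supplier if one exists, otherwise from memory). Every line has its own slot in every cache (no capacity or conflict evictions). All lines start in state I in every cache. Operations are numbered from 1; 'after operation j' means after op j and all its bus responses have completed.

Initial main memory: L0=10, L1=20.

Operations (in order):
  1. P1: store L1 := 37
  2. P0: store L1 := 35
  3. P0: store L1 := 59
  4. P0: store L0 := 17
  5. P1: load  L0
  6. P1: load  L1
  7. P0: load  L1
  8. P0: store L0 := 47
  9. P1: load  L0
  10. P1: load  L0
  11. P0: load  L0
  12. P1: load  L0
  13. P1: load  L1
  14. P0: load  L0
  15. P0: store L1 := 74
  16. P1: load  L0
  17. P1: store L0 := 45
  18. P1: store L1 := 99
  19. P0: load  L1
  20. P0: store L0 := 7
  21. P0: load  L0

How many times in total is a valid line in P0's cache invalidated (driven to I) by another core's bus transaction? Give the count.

invalidations = 2

  op1 P1: store L1 := 37 → I/M on L1; bus BusRdX; mem=20
  op2 P0: store L1 := 35 → M/I on L1; bus BusRdX Flush; mem=37
  op3 P0: store L1 := 59 → M/I on L1; bus (none); mem=37
  op4 P0: store L0 := 17 → M/I on L0; bus BusRdX; mem=10
  op5 P1: load  L0 → S/S on L0; bus BusRd Flush; mem=17
  op6 P1: load  L1 → S/S on L1; bus BusRd Flush; mem=59
  op7 P0: load  L1 → S/S on L1; bus (none); mem=59
  op8 P0: store L0 := 47 → M/I on L0; bus BusUpgr; mem=17
  op9 P1: load  L0 → S/S on L0; bus BusRd Flush; mem=47
  op10 P1: load  L0 → S/S on L0; bus (none); mem=47
  op11 P0: load  L0 → S/S on L0; bus (none); mem=47
  op12 P1: load  L0 → S/S on L0; bus (none); mem=47
  op13 P1: load  L1 → S/S on L1; bus (none); mem=59
  op14 P0: load  L0 → S/S on L0; bus (none); mem=47
  op15 P0: store L1 := 74 → M/I on L1; bus BusUpgr; mem=59
  op16 P1: load  L0 → S/S on L0; bus (none); mem=47
  op17 P1: store L0 := 45 → I/M on L0; bus BusUpgr; mem=47
  op18 P1: store L1 := 99 → I/M on L1; bus BusRdX Flush; mem=74
  op19 P0: load  L1 → S/S on L1; bus BusRd Flush; mem=99
  op20 P0: store L0 := 7 → M/I on L0; bus BusRdX Flush; mem=45
  op21 P0: load  L0 → M/I on L0; bus (none); mem=45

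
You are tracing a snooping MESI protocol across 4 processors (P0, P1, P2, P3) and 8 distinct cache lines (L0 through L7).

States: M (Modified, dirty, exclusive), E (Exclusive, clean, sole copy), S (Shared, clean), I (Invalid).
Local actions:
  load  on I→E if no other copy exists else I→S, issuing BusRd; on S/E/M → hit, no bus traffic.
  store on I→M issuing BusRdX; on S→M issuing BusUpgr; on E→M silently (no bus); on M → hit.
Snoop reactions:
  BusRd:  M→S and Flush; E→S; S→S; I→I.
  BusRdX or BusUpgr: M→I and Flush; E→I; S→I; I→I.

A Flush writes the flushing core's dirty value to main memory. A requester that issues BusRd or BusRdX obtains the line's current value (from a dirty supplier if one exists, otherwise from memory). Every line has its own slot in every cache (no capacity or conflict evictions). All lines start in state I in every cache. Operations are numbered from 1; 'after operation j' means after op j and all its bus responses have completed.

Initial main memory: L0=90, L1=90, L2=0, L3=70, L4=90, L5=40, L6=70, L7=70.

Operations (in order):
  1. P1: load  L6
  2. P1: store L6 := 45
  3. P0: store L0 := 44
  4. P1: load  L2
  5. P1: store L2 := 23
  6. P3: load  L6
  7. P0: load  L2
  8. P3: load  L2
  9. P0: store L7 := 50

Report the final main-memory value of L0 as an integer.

[1] P1: load  L6 | P0:I, P1:E(70), P2:I, P3:I | bus: BusRd
[2] P1: store L6 := 45 | P0:I, P1:M(45), P2:I, P3:I | bus: none
[3] P0: store L0 := 44 | P0:M(44), P1:I, P2:I, P3:I | bus: BusRdX
[4] P1: load  L2 | P0:I, P1:E(0), P2:I, P3:I | bus: BusRd
[5] P1: store L2 := 23 | P0:I, P1:M(23), P2:I, P3:I | bus: none
[6] P3: load  L6 | P0:I, P1:S(45), P2:I, P3:S(45) | bus: BusRd,Flush
[7] P0: load  L2 | P0:S(23), P1:S(23), P2:I, P3:I | bus: BusRd,Flush
[8] P3: load  L2 | P0:S(23), P1:S(23), P2:I, P3:S(23) | bus: BusRd
[9] P0: store L7 := 50 | P0:M(50), P1:I, P2:I, P3:I | bus: BusRdX

memory[L0] = 90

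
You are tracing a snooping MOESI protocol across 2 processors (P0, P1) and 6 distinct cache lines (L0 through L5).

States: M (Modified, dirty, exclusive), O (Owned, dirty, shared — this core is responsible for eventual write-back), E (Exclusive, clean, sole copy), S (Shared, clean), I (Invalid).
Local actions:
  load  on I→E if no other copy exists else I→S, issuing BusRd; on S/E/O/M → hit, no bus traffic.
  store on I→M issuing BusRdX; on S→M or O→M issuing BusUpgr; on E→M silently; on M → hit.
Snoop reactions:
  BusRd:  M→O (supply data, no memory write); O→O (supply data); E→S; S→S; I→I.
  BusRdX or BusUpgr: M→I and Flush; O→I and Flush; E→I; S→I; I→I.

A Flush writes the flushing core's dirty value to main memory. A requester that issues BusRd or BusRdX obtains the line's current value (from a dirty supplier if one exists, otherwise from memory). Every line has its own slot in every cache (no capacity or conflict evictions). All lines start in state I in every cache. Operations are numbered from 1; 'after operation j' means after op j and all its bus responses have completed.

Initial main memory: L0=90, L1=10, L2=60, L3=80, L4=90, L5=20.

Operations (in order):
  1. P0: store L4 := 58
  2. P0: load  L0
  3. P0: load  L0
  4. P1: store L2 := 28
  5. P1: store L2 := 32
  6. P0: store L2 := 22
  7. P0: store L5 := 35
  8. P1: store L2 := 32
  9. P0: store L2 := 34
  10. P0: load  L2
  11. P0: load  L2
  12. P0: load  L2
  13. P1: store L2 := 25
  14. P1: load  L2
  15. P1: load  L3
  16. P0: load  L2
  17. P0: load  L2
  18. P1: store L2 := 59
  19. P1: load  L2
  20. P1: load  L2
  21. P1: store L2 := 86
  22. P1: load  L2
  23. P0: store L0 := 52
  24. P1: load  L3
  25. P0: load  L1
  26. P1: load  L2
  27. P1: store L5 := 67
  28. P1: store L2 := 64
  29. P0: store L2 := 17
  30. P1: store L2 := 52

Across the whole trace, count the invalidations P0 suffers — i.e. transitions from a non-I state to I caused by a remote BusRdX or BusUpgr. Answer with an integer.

invalidations = 5

[1] P0: store L4 := 58 | P0:M(58), P1:I | bus: BusRdX
[2] P0: load  L0 | P0:E(90), P1:I | bus: BusRd
[3] P0: load  L0 | P0:E(90), P1:I | bus: none
[4] P1: store L2 := 28 | P0:I, P1:M(28) | bus: BusRdX
[5] P1: store L2 := 32 | P0:I, P1:M(32) | bus: none
[6] P0: store L2 := 22 | P0:M(22), P1:I | bus: BusRdX,Flush
[7] P0: store L5 := 35 | P0:M(35), P1:I | bus: BusRdX
[8] P1: store L2 := 32 | P0:I, P1:M(32) | bus: BusRdX,Flush
[9] P0: store L2 := 34 | P0:M(34), P1:I | bus: BusRdX,Flush
[10] P0: load  L2 | P0:M(34), P1:I | bus: none
[11] P0: load  L2 | P0:M(34), P1:I | bus: none
[12] P0: load  L2 | P0:M(34), P1:I | bus: none
[13] P1: store L2 := 25 | P0:I, P1:M(25) | bus: BusRdX,Flush
[14] P1: load  L2 | P0:I, P1:M(25) | bus: none
[15] P1: load  L3 | P0:I, P1:E(80) | bus: BusRd
[16] P0: load  L2 | P0:S(25), P1:O(25) | bus: BusRd
[17] P0: load  L2 | P0:S(25), P1:O(25) | bus: none
[18] P1: store L2 := 59 | P0:I, P1:M(59) | bus: BusUpgr
[19] P1: load  L2 | P0:I, P1:M(59) | bus: none
[20] P1: load  L2 | P0:I, P1:M(59) | bus: none
[21] P1: store L2 := 86 | P0:I, P1:M(86) | bus: none
[22] P1: load  L2 | P0:I, P1:M(86) | bus: none
[23] P0: store L0 := 52 | P0:M(52), P1:I | bus: none
[24] P1: load  L3 | P0:I, P1:E(80) | bus: none
[25] P0: load  L1 | P0:E(10), P1:I | bus: BusRd
[26] P1: load  L2 | P0:I, P1:M(86) | bus: none
[27] P1: store L5 := 67 | P0:I, P1:M(67) | bus: BusRdX,Flush
[28] P1: store L2 := 64 | P0:I, P1:M(64) | bus: none
[29] P0: store L2 := 17 | P0:M(17), P1:I | bus: BusRdX,Flush
[30] P1: store L2 := 52 | P0:I, P1:M(52) | bus: BusRdX,Flush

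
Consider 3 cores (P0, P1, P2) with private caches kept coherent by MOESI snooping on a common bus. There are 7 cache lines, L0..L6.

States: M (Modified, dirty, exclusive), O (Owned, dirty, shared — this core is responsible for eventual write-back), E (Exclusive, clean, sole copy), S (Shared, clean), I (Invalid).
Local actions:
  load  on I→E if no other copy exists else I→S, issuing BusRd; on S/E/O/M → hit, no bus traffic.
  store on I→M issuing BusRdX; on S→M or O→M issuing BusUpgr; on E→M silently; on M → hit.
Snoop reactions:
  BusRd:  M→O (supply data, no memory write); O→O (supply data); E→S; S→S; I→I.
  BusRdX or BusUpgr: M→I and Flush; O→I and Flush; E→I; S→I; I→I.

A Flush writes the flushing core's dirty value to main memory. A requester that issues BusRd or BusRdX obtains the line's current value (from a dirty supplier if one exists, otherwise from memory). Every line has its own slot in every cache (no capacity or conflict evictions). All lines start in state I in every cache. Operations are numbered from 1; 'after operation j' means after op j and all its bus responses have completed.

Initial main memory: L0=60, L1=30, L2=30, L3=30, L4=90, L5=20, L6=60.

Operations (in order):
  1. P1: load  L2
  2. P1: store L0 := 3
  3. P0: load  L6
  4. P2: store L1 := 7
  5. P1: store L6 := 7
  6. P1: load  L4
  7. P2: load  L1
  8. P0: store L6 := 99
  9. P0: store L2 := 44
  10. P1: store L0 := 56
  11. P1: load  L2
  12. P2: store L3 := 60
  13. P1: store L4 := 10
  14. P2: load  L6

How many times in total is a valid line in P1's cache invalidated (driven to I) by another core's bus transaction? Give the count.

1. P1: load  L2  bus=[BusRd]  L2: P0=I P1=E P2=I  mem[L2]=30
2. P1: store L0 := 3  bus=[BusRdX]  L0: P0=I P1=M P2=I  mem[L0]=60
3. P0: load  L6  bus=[BusRd]  L6: P0=E P1=I P2=I  mem[L6]=60
4. P2: store L1 := 7  bus=[BusRdX]  L1: P0=I P1=I P2=M  mem[L1]=30
5. P1: store L6 := 7  bus=[BusRdX]  L6: P0=I P1=M P2=I  mem[L6]=60
6. P1: load  L4  bus=[BusRd]  L4: P0=I P1=E P2=I  mem[L4]=90
7. P2: load  L1  bus=[-]  L1: P0=I P1=I P2=M  mem[L1]=30
8. P0: store L6 := 99  bus=[BusRdX,Flush]  L6: P0=M P1=I P2=I  mem[L6]=7
9. P0: store L2 := 44  bus=[BusRdX]  L2: P0=M P1=I P2=I  mem[L2]=30
10. P1: store L0 := 56  bus=[-]  L0: P0=I P1=M P2=I  mem[L0]=60
11. P1: load  L2  bus=[BusRd]  L2: P0=O P1=S P2=I  mem[L2]=30
12. P2: store L3 := 60  bus=[BusRdX]  L3: P0=I P1=I P2=M  mem[L3]=30
13. P1: store L4 := 10  bus=[-]  L4: P0=I P1=M P2=I  mem[L4]=90
14. P2: load  L6  bus=[BusRd]  L6: P0=O P1=I P2=S  mem[L6]=7

invalidations = 2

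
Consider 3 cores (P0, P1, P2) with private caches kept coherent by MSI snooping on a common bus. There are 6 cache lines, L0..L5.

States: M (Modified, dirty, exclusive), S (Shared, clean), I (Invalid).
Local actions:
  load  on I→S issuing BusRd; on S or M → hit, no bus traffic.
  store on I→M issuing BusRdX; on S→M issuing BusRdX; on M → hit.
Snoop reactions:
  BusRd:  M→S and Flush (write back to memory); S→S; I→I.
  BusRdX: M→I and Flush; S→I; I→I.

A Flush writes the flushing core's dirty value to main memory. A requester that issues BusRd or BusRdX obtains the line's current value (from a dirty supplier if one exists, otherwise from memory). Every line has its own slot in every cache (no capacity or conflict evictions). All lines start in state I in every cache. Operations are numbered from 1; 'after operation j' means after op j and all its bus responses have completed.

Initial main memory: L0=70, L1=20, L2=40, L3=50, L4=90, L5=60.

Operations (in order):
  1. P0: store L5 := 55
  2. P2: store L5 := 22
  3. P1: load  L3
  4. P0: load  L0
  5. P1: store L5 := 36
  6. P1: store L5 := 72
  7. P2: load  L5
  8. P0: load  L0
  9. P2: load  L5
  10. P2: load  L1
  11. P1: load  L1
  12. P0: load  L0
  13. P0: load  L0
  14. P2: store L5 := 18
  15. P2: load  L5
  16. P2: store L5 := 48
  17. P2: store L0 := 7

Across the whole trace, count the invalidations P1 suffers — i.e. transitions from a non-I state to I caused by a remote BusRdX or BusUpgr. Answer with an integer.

  op1 P0: store L5 := 55 → M/I/I on L5; bus BusRdX; mem=60
  op2 P2: store L5 := 22 → I/I/M on L5; bus BusRdX Flush; mem=55
  op3 P1: load  L3 → I/S/I on L3; bus BusRd; mem=50
  op4 P0: load  L0 → S/I/I on L0; bus BusRd; mem=70
  op5 P1: store L5 := 36 → I/M/I on L5; bus BusRdX Flush; mem=22
  op6 P1: store L5 := 72 → I/M/I on L5; bus (none); mem=22
  op7 P2: load  L5 → I/S/S on L5; bus BusRd Flush; mem=72
  op8 P0: load  L0 → S/I/I on L0; bus (none); mem=70
  op9 P2: load  L5 → I/S/S on L5; bus (none); mem=72
  op10 P2: load  L1 → I/I/S on L1; bus BusRd; mem=20
  op11 P1: load  L1 → I/S/S on L1; bus BusRd; mem=20
  op12 P0: load  L0 → S/I/I on L0; bus (none); mem=70
  op13 P0: load  L0 → S/I/I on L0; bus (none); mem=70
  op14 P2: store L5 := 18 → I/I/M on L5; bus BusRdX; mem=72
  op15 P2: load  L5 → I/I/M on L5; bus (none); mem=72
  op16 P2: store L5 := 48 → I/I/M on L5; bus (none); mem=72
  op17 P2: store L0 := 7 → I/I/M on L0; bus BusRdX; mem=70

invalidations = 1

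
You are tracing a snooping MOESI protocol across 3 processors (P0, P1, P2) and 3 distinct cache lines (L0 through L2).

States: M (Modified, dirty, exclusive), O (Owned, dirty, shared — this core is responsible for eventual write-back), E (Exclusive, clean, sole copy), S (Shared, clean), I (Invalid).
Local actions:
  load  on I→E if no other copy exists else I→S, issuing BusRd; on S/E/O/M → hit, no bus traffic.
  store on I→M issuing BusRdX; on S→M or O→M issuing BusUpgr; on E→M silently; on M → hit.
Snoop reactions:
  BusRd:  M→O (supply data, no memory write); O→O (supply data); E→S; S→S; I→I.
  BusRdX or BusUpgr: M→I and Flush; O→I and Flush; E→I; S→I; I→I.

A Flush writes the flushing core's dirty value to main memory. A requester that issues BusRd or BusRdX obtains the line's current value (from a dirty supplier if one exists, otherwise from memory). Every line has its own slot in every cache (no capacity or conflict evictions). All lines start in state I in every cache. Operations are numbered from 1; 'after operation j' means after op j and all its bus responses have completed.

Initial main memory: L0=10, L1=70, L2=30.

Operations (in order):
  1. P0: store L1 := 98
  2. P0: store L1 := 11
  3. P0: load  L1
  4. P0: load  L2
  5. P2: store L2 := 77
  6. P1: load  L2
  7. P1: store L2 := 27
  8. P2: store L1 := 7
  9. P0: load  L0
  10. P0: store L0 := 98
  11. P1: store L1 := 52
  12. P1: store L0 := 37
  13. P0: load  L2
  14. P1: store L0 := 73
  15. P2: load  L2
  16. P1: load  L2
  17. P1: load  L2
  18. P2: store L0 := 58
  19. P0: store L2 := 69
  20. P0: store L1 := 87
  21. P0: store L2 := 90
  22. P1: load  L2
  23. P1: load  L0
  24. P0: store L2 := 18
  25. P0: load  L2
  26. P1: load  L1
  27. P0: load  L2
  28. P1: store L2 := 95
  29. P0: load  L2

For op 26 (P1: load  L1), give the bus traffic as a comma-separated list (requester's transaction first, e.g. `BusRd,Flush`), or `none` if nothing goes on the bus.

step 1: P0: store L1 := 98  ⟶  MII  (L1)  txn=BusRdX  M[L1]=70
step 2: P0: store L1 := 11  ⟶  MII  (L1)  txn=∅  M[L1]=70
step 3: P0: load  L1  ⟶  MII  (L1)  txn=∅  M[L1]=70
step 4: P0: load  L2  ⟶  EII  (L2)  txn=BusRd  M[L2]=30
step 5: P2: store L2 := 77  ⟶  IIM  (L2)  txn=BusRdX  M[L2]=30
step 6: P1: load  L2  ⟶  ISO  (L2)  txn=BusRd  M[L2]=30
step 7: P1: store L2 := 27  ⟶  IMI  (L2)  txn=BusUpgr+Flush  M[L2]=77
step 8: P2: store L1 := 7  ⟶  IIM  (L1)  txn=BusRdX+Flush  M[L1]=11
step 9: P0: load  L0  ⟶  EII  (L0)  txn=BusRd  M[L0]=10
step 10: P0: store L0 := 98  ⟶  MII  (L0)  txn=∅  M[L0]=10
step 11: P1: store L1 := 52  ⟶  IMI  (L1)  txn=BusRdX+Flush  M[L1]=7
step 12: P1: store L0 := 37  ⟶  IMI  (L0)  txn=BusRdX+Flush  M[L0]=98
step 13: P0: load  L2  ⟶  SOI  (L2)  txn=BusRd  M[L2]=77
step 14: P1: store L0 := 73  ⟶  IMI  (L0)  txn=∅  M[L0]=98
step 15: P2: load  L2  ⟶  SOS  (L2)  txn=BusRd  M[L2]=77
step 16: P1: load  L2  ⟶  SOS  (L2)  txn=∅  M[L2]=77
step 17: P1: load  L2  ⟶  SOS  (L2)  txn=∅  M[L2]=77
step 18: P2: store L0 := 58  ⟶  IIM  (L0)  txn=BusRdX+Flush  M[L0]=73
step 19: P0: store L2 := 69  ⟶  MII  (L2)  txn=BusUpgr+Flush  M[L2]=27
step 20: P0: store L1 := 87  ⟶  MII  (L1)  txn=BusRdX+Flush  M[L1]=52
step 21: P0: store L2 := 90  ⟶  MII  (L2)  txn=∅  M[L2]=27
step 22: P1: load  L2  ⟶  OSI  (L2)  txn=BusRd  M[L2]=27
step 23: P1: load  L0  ⟶  ISO  (L0)  txn=BusRd  M[L0]=73
step 24: P0: store L2 := 18  ⟶  MII  (L2)  txn=BusUpgr  M[L2]=27
step 25: P0: load  L2  ⟶  MII  (L2)  txn=∅  M[L2]=27
step 26: P1: load  L1  ⟶  OSI  (L1)  txn=BusRd  M[L1]=52
step 27: P0: load  L2  ⟶  MII  (L2)  txn=∅  M[L2]=27
step 28: P1: store L2 := 95  ⟶  IMI  (L2)  txn=BusRdX+Flush  M[L2]=18
step 29: P0: load  L2  ⟶  SOI  (L2)  txn=BusRd  M[L2]=18

bus = BusRd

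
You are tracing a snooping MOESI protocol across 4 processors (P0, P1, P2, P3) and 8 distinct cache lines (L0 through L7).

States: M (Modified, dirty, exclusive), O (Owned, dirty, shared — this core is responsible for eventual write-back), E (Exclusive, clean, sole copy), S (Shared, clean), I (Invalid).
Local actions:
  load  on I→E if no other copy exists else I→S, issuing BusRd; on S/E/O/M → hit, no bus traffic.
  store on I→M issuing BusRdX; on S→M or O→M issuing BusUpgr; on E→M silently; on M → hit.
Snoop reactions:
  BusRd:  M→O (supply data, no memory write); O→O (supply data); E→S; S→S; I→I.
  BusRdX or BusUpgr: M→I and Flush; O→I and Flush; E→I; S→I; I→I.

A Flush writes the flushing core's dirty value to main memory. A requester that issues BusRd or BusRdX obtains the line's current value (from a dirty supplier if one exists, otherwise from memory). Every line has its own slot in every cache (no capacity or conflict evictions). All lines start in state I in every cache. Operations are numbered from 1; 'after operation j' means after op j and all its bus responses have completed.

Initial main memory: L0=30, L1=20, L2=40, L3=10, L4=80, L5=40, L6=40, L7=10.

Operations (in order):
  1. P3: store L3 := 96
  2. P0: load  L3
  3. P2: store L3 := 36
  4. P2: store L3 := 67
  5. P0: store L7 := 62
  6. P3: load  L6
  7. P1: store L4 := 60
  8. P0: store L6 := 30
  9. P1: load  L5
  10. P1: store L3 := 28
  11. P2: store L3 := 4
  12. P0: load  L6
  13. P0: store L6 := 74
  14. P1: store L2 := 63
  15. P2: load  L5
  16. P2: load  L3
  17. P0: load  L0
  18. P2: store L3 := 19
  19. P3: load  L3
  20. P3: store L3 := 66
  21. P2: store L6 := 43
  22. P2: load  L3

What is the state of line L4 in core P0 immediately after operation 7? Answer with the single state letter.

state = I

  op1 P3: store L3 := 96 → I/I/I/M on L3; bus BusRdX; mem=10
  op2 P0: load  L3 → S/I/I/O on L3; bus BusRd; mem=10
  op3 P2: store L3 := 36 → I/I/M/I on L3; bus BusRdX Flush; mem=96
  op4 P2: store L3 := 67 → I/I/M/I on L3; bus (none); mem=96
  op5 P0: store L7 := 62 → M/I/I/I on L7; bus BusRdX; mem=10
  op6 P3: load  L6 → I/I/I/E on L6; bus BusRd; mem=40
  op7 P1: store L4 := 60 → I/M/I/I on L4; bus BusRdX; mem=80
  op8 P0: store L6 := 30 → M/I/I/I on L6; bus BusRdX; mem=40
  op9 P1: load  L5 → I/E/I/I on L5; bus BusRd; mem=40
  op10 P1: store L3 := 28 → I/M/I/I on L3; bus BusRdX Flush; mem=67
  op11 P2: store L3 := 4 → I/I/M/I on L3; bus BusRdX Flush; mem=28
  op12 P0: load  L6 → M/I/I/I on L6; bus (none); mem=40
  op13 P0: store L6 := 74 → M/I/I/I on L6; bus (none); mem=40
  op14 P1: store L2 := 63 → I/M/I/I on L2; bus BusRdX; mem=40
  op15 P2: load  L5 → I/S/S/I on L5; bus BusRd; mem=40
  op16 P2: load  L3 → I/I/M/I on L3; bus (none); mem=28
  op17 P0: load  L0 → E/I/I/I on L0; bus BusRd; mem=30
  op18 P2: store L3 := 19 → I/I/M/I on L3; bus (none); mem=28
  op19 P3: load  L3 → I/I/O/S on L3; bus BusRd; mem=28
  op20 P3: store L3 := 66 → I/I/I/M on L3; bus BusUpgr Flush; mem=19
  op21 P2: store L6 := 43 → I/I/M/I on L6; bus BusRdX Flush; mem=74
  op22 P2: load  L3 → I/I/S/O on L3; bus BusRd; mem=19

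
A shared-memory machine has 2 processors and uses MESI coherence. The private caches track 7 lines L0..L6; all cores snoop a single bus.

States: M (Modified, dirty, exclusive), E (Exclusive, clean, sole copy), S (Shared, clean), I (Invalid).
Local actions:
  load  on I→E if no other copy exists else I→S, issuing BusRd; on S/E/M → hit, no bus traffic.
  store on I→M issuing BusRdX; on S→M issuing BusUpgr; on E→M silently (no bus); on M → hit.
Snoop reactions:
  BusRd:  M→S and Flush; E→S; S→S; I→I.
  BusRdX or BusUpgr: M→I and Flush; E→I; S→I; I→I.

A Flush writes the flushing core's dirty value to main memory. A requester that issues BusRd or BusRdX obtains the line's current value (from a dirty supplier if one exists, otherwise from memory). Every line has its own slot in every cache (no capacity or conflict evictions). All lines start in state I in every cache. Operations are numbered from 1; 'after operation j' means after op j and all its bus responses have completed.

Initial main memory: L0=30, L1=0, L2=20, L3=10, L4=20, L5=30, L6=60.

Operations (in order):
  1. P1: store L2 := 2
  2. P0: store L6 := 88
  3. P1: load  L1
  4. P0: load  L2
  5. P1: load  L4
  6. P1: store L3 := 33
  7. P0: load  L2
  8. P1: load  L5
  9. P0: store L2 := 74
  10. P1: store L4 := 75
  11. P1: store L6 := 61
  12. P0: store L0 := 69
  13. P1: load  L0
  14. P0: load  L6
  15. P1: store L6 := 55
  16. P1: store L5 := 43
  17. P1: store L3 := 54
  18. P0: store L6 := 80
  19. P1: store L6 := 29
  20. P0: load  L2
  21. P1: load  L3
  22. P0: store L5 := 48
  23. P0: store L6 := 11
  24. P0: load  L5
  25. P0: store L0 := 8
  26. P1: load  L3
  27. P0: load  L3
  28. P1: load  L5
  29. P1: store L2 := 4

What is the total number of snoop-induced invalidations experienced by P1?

step 1: P1: store L2 := 2  ⟶  IM  (L2)  txn=BusRdX  M[L2]=20
step 2: P0: store L6 := 88  ⟶  MI  (L6)  txn=BusRdX  M[L6]=60
step 3: P1: load  L1  ⟶  IE  (L1)  txn=BusRd  M[L1]=0
step 4: P0: load  L2  ⟶  SS  (L2)  txn=BusRd+Flush  M[L2]=2
step 5: P1: load  L4  ⟶  IE  (L4)  txn=BusRd  M[L4]=20
step 6: P1: store L3 := 33  ⟶  IM  (L3)  txn=BusRdX  M[L3]=10
step 7: P0: load  L2  ⟶  SS  (L2)  txn=∅  M[L2]=2
step 8: P1: load  L5  ⟶  IE  (L5)  txn=BusRd  M[L5]=30
step 9: P0: store L2 := 74  ⟶  MI  (L2)  txn=BusUpgr  M[L2]=2
step 10: P1: store L4 := 75  ⟶  IM  (L4)  txn=∅  M[L4]=20
step 11: P1: store L6 := 61  ⟶  IM  (L6)  txn=BusRdX+Flush  M[L6]=88
step 12: P0: store L0 := 69  ⟶  MI  (L0)  txn=BusRdX  M[L0]=30
step 13: P1: load  L0  ⟶  SS  (L0)  txn=BusRd+Flush  M[L0]=69
step 14: P0: load  L6  ⟶  SS  (L6)  txn=BusRd+Flush  M[L6]=61
step 15: P1: store L6 := 55  ⟶  IM  (L6)  txn=BusUpgr  M[L6]=61
step 16: P1: store L5 := 43  ⟶  IM  (L5)  txn=∅  M[L5]=30
step 17: P1: store L3 := 54  ⟶  IM  (L3)  txn=∅  M[L3]=10
step 18: P0: store L6 := 80  ⟶  MI  (L6)  txn=BusRdX+Flush  M[L6]=55
step 19: P1: store L6 := 29  ⟶  IM  (L6)  txn=BusRdX+Flush  M[L6]=80
step 20: P0: load  L2  ⟶  MI  (L2)  txn=∅  M[L2]=2
step 21: P1: load  L3  ⟶  IM  (L3)  txn=∅  M[L3]=10
step 22: P0: store L5 := 48  ⟶  MI  (L5)  txn=BusRdX+Flush  M[L5]=43
step 23: P0: store L6 := 11  ⟶  MI  (L6)  txn=BusRdX+Flush  M[L6]=29
step 24: P0: load  L5  ⟶  MI  (L5)  txn=∅  M[L5]=43
step 25: P0: store L0 := 8  ⟶  MI  (L0)  txn=BusUpgr  M[L0]=69
step 26: P1: load  L3  ⟶  IM  (L3)  txn=∅  M[L3]=10
step 27: P0: load  L3  ⟶  SS  (L3)  txn=BusRd+Flush  M[L3]=54
step 28: P1: load  L5  ⟶  SS  (L5)  txn=BusRd+Flush  M[L5]=48
step 29: P1: store L2 := 4  ⟶  IM  (L2)  txn=BusRdX+Flush  M[L2]=74

invalidations = 5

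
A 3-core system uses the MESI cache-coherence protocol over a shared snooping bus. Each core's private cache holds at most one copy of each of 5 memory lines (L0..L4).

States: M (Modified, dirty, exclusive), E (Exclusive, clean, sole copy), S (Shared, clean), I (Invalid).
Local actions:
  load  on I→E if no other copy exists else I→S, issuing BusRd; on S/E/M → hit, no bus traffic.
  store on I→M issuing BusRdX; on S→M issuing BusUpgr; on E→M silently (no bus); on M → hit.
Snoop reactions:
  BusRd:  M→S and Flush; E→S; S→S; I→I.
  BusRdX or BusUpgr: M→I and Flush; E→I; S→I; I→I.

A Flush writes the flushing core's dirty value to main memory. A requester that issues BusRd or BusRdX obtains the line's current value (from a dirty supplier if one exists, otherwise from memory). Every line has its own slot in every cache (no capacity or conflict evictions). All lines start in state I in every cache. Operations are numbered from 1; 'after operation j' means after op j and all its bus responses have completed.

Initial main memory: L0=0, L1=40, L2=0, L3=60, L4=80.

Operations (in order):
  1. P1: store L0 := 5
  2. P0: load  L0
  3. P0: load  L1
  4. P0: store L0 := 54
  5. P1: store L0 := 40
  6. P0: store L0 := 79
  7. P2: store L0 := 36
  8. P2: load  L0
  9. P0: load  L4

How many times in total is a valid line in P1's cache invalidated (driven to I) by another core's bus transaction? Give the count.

invalidations = 2

  op1 P1: store L0 := 5 → I/M/I on L0; bus BusRdX; mem=0
  op2 P0: load  L0 → S/S/I on L0; bus BusRd Flush; mem=5
  op3 P0: load  L1 → E/I/I on L1; bus BusRd; mem=40
  op4 P0: store L0 := 54 → M/I/I on L0; bus BusUpgr; mem=5
  op5 P1: store L0 := 40 → I/M/I on L0; bus BusRdX Flush; mem=54
  op6 P0: store L0 := 79 → M/I/I on L0; bus BusRdX Flush; mem=40
  op7 P2: store L0 := 36 → I/I/M on L0; bus BusRdX Flush; mem=79
  op8 P2: load  L0 → I/I/M on L0; bus (none); mem=79
  op9 P0: load  L4 → E/I/I on L4; bus BusRd; mem=80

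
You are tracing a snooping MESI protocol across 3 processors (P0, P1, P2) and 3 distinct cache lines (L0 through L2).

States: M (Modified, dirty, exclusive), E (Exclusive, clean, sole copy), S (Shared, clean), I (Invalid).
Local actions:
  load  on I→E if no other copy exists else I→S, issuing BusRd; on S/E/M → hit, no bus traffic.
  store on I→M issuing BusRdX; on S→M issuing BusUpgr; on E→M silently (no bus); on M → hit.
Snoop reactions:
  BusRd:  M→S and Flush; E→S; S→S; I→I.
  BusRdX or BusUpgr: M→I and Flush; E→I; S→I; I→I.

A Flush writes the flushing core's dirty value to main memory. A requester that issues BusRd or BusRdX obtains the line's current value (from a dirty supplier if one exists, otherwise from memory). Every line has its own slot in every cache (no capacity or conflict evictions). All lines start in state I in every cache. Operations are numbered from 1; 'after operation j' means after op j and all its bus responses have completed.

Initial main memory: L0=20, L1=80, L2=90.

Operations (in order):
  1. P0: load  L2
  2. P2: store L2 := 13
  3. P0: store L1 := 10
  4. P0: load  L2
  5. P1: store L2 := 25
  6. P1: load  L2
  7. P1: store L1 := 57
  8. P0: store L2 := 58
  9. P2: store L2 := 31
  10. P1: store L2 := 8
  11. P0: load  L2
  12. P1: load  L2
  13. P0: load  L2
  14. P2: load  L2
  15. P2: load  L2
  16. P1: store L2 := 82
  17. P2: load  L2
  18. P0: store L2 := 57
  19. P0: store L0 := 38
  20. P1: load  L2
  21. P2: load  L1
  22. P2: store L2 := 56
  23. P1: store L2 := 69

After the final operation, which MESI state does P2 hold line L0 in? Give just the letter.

state = I

[1] P0: load  L2 | P0:E(90), P1:I, P2:I | bus: BusRd
[2] P2: store L2 := 13 | P0:I, P1:I, P2:M(13) | bus: BusRdX
[3] P0: store L1 := 10 | P0:M(10), P1:I, P2:I | bus: BusRdX
[4] P0: load  L2 | P0:S(13), P1:I, P2:S(13) | bus: BusRd,Flush
[5] P1: store L2 := 25 | P0:I, P1:M(25), P2:I | bus: BusRdX
[6] P1: load  L2 | P0:I, P1:M(25), P2:I | bus: none
[7] P1: store L1 := 57 | P0:I, P1:M(57), P2:I | bus: BusRdX,Flush
[8] P0: store L2 := 58 | P0:M(58), P1:I, P2:I | bus: BusRdX,Flush
[9] P2: store L2 := 31 | P0:I, P1:I, P2:M(31) | bus: BusRdX,Flush
[10] P1: store L2 := 8 | P0:I, P1:M(8), P2:I | bus: BusRdX,Flush
[11] P0: load  L2 | P0:S(8), P1:S(8), P2:I | bus: BusRd,Flush
[12] P1: load  L2 | P0:S(8), P1:S(8), P2:I | bus: none
[13] P0: load  L2 | P0:S(8), P1:S(8), P2:I | bus: none
[14] P2: load  L2 | P0:S(8), P1:S(8), P2:S(8) | bus: BusRd
[15] P2: load  L2 | P0:S(8), P1:S(8), P2:S(8) | bus: none
[16] P1: store L2 := 82 | P0:I, P1:M(82), P2:I | bus: BusUpgr
[17] P2: load  L2 | P0:I, P1:S(82), P2:S(82) | bus: BusRd,Flush
[18] P0: store L2 := 57 | P0:M(57), P1:I, P2:I | bus: BusRdX
[19] P0: store L0 := 38 | P0:M(38), P1:I, P2:I | bus: BusRdX
[20] P1: load  L2 | P0:S(57), P1:S(57), P2:I | bus: BusRd,Flush
[21] P2: load  L1 | P0:I, P1:S(57), P2:S(57) | bus: BusRd,Flush
[22] P2: store L2 := 56 | P0:I, P1:I, P2:M(56) | bus: BusRdX
[23] P1: store L2 := 69 | P0:I, P1:M(69), P2:I | bus: BusRdX,Flush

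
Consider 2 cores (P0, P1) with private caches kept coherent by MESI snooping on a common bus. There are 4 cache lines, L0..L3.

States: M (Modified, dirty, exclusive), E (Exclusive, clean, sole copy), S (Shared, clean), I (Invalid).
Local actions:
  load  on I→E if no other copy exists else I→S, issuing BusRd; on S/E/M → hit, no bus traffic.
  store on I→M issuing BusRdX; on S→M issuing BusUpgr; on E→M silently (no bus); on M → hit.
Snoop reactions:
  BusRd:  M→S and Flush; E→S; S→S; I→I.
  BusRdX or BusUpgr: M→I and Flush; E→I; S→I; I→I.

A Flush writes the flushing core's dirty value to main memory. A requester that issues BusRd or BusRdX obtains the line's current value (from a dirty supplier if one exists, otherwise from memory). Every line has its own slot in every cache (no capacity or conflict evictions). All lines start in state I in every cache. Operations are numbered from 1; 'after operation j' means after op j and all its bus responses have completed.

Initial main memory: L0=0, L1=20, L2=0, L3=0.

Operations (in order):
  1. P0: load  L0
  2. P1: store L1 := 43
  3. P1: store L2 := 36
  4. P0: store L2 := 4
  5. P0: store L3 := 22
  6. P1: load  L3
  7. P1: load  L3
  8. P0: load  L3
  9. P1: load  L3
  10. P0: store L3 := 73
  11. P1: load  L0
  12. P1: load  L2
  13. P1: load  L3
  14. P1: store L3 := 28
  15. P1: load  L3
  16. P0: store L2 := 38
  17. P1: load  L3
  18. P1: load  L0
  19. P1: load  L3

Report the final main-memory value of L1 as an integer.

memory[L1] = 20

step 1: P0: load  L0  ⟶  EI  (L0)  txn=BusRd  M[L0]=0
step 2: P1: store L1 := 43  ⟶  IM  (L1)  txn=BusRdX  M[L1]=20
step 3: P1: store L2 := 36  ⟶  IM  (L2)  txn=BusRdX  M[L2]=0
step 4: P0: store L2 := 4  ⟶  MI  (L2)  txn=BusRdX+Flush  M[L2]=36
step 5: P0: store L3 := 22  ⟶  MI  (L3)  txn=BusRdX  M[L3]=0
step 6: P1: load  L3  ⟶  SS  (L3)  txn=BusRd+Flush  M[L3]=22
step 7: P1: load  L3  ⟶  SS  (L3)  txn=∅  M[L3]=22
step 8: P0: load  L3  ⟶  SS  (L3)  txn=∅  M[L3]=22
step 9: P1: load  L3  ⟶  SS  (L3)  txn=∅  M[L3]=22
step 10: P0: store L3 := 73  ⟶  MI  (L3)  txn=BusUpgr  M[L3]=22
step 11: P1: load  L0  ⟶  SS  (L0)  txn=BusRd  M[L0]=0
step 12: P1: load  L2  ⟶  SS  (L2)  txn=BusRd+Flush  M[L2]=4
step 13: P1: load  L3  ⟶  SS  (L3)  txn=BusRd+Flush  M[L3]=73
step 14: P1: store L3 := 28  ⟶  IM  (L3)  txn=BusUpgr  M[L3]=73
step 15: P1: load  L3  ⟶  IM  (L3)  txn=∅  M[L3]=73
step 16: P0: store L2 := 38  ⟶  MI  (L2)  txn=BusUpgr  M[L2]=4
step 17: P1: load  L3  ⟶  IM  (L3)  txn=∅  M[L3]=73
step 18: P1: load  L0  ⟶  SS  (L0)  txn=∅  M[L0]=0
step 19: P1: load  L3  ⟶  IM  (L3)  txn=∅  M[L3]=73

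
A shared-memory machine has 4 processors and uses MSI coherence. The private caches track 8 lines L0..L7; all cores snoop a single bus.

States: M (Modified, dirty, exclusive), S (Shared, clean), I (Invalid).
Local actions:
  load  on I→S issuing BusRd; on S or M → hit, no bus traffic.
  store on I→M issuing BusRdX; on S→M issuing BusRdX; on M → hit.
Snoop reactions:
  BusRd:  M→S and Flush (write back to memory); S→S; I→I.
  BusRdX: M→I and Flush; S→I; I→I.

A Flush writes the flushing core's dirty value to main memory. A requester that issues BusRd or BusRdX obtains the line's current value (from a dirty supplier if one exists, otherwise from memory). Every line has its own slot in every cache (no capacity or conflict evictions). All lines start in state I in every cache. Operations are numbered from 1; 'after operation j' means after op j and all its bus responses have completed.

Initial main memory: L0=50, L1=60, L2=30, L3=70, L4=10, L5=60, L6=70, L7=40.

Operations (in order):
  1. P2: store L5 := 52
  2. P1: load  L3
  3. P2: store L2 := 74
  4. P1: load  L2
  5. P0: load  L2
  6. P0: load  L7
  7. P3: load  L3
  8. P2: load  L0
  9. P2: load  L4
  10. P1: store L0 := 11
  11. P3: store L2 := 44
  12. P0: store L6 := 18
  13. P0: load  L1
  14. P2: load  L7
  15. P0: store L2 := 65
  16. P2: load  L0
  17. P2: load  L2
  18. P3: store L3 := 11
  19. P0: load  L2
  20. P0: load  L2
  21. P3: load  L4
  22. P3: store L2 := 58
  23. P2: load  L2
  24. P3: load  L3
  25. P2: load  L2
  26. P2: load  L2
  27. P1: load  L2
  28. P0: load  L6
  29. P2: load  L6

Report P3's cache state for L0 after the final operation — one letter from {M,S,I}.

state = I

step 1: P2: store L5 := 52  ⟶  IIMI  (L5)  txn=BusRdX  M[L5]=60
step 2: P1: load  L3  ⟶  ISII  (L3)  txn=BusRd  M[L3]=70
step 3: P2: store L2 := 74  ⟶  IIMI  (L2)  txn=BusRdX  M[L2]=30
step 4: P1: load  L2  ⟶  ISSI  (L2)  txn=BusRd+Flush  M[L2]=74
step 5: P0: load  L2  ⟶  SSSI  (L2)  txn=BusRd  M[L2]=74
step 6: P0: load  L7  ⟶  SIII  (L7)  txn=BusRd  M[L7]=40
step 7: P3: load  L3  ⟶  ISIS  (L3)  txn=BusRd  M[L3]=70
step 8: P2: load  L0  ⟶  IISI  (L0)  txn=BusRd  M[L0]=50
step 9: P2: load  L4  ⟶  IISI  (L4)  txn=BusRd  M[L4]=10
step 10: P1: store L0 := 11  ⟶  IMII  (L0)  txn=BusRdX  M[L0]=50
step 11: P3: store L2 := 44  ⟶  IIIM  (L2)  txn=BusRdX  M[L2]=74
step 12: P0: store L6 := 18  ⟶  MIII  (L6)  txn=BusRdX  M[L6]=70
step 13: P0: load  L1  ⟶  SIII  (L1)  txn=BusRd  M[L1]=60
step 14: P2: load  L7  ⟶  SISI  (L7)  txn=BusRd  M[L7]=40
step 15: P0: store L2 := 65  ⟶  MIII  (L2)  txn=BusRdX+Flush  M[L2]=44
step 16: P2: load  L0  ⟶  ISSI  (L0)  txn=BusRd+Flush  M[L0]=11
step 17: P2: load  L2  ⟶  SISI  (L2)  txn=BusRd+Flush  M[L2]=65
step 18: P3: store L3 := 11  ⟶  IIIM  (L3)  txn=BusRdX  M[L3]=70
step 19: P0: load  L2  ⟶  SISI  (L2)  txn=∅  M[L2]=65
step 20: P0: load  L2  ⟶  SISI  (L2)  txn=∅  M[L2]=65
step 21: P3: load  L4  ⟶  IISS  (L4)  txn=BusRd  M[L4]=10
step 22: P3: store L2 := 58  ⟶  IIIM  (L2)  txn=BusRdX  M[L2]=65
step 23: P2: load  L2  ⟶  IISS  (L2)  txn=BusRd+Flush  M[L2]=58
step 24: P3: load  L3  ⟶  IIIM  (L3)  txn=∅  M[L3]=70
step 25: P2: load  L2  ⟶  IISS  (L2)  txn=∅  M[L2]=58
step 26: P2: load  L2  ⟶  IISS  (L2)  txn=∅  M[L2]=58
step 27: P1: load  L2  ⟶  ISSS  (L2)  txn=BusRd  M[L2]=58
step 28: P0: load  L6  ⟶  MIII  (L6)  txn=∅  M[L6]=70
step 29: P2: load  L6  ⟶  SISI  (L6)  txn=BusRd+Flush  M[L6]=18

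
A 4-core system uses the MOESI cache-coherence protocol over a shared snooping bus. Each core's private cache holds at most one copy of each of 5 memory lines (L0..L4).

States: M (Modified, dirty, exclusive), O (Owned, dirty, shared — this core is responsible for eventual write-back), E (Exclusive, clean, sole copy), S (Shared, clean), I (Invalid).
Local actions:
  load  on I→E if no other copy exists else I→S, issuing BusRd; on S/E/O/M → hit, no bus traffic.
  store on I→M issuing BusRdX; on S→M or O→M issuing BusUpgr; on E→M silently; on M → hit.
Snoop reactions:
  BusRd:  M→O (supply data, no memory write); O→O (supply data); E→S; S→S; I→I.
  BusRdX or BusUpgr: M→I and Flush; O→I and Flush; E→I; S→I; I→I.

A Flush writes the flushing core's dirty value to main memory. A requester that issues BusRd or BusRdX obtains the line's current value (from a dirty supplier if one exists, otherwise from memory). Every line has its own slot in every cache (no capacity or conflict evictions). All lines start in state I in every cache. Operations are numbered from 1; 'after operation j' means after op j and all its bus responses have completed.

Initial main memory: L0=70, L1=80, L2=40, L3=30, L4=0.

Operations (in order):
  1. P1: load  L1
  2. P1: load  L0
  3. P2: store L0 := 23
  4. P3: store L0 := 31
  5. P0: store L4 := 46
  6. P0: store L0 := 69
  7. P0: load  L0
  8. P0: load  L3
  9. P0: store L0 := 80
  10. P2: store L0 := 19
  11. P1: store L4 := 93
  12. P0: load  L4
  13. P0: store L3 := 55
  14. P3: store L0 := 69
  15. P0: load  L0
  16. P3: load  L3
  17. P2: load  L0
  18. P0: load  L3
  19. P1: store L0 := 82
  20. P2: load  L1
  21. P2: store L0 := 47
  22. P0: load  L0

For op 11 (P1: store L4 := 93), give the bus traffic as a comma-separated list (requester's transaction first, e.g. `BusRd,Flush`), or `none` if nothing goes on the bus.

bus = BusRdX,Flush

[1] P1: load  L1 | P0:I, P1:E(80), P2:I, P3:I | bus: BusRd
[2] P1: load  L0 | P0:I, P1:E(70), P2:I, P3:I | bus: BusRd
[3] P2: store L0 := 23 | P0:I, P1:I, P2:M(23), P3:I | bus: BusRdX
[4] P3: store L0 := 31 | P0:I, P1:I, P2:I, P3:M(31) | bus: BusRdX,Flush
[5] P0: store L4 := 46 | P0:M(46), P1:I, P2:I, P3:I | bus: BusRdX
[6] P0: store L0 := 69 | P0:M(69), P1:I, P2:I, P3:I | bus: BusRdX,Flush
[7] P0: load  L0 | P0:M(69), P1:I, P2:I, P3:I | bus: none
[8] P0: load  L3 | P0:E(30), P1:I, P2:I, P3:I | bus: BusRd
[9] P0: store L0 := 80 | P0:M(80), P1:I, P2:I, P3:I | bus: none
[10] P2: store L0 := 19 | P0:I, P1:I, P2:M(19), P3:I | bus: BusRdX,Flush
[11] P1: store L4 := 93 | P0:I, P1:M(93), P2:I, P3:I | bus: BusRdX,Flush
[12] P0: load  L4 | P0:S(93), P1:O(93), P2:I, P3:I | bus: BusRd
[13] P0: store L3 := 55 | P0:M(55), P1:I, P2:I, P3:I | bus: none
[14] P3: store L0 := 69 | P0:I, P1:I, P2:I, P3:M(69) | bus: BusRdX,Flush
[15] P0: load  L0 | P0:S(69), P1:I, P2:I, P3:O(69) | bus: BusRd
[16] P3: load  L3 | P0:O(55), P1:I, P2:I, P3:S(55) | bus: BusRd
[17] P2: load  L0 | P0:S(69), P1:I, P2:S(69), P3:O(69) | bus: BusRd
[18] P0: load  L3 | P0:O(55), P1:I, P2:I, P3:S(55) | bus: none
[19] P1: store L0 := 82 | P0:I, P1:M(82), P2:I, P3:I | bus: BusRdX,Flush
[20] P2: load  L1 | P0:I, P1:S(80), P2:S(80), P3:I | bus: BusRd
[21] P2: store L0 := 47 | P0:I, P1:I, P2:M(47), P3:I | bus: BusRdX,Flush
[22] P0: load  L0 | P0:S(47), P1:I, P2:O(47), P3:I | bus: BusRd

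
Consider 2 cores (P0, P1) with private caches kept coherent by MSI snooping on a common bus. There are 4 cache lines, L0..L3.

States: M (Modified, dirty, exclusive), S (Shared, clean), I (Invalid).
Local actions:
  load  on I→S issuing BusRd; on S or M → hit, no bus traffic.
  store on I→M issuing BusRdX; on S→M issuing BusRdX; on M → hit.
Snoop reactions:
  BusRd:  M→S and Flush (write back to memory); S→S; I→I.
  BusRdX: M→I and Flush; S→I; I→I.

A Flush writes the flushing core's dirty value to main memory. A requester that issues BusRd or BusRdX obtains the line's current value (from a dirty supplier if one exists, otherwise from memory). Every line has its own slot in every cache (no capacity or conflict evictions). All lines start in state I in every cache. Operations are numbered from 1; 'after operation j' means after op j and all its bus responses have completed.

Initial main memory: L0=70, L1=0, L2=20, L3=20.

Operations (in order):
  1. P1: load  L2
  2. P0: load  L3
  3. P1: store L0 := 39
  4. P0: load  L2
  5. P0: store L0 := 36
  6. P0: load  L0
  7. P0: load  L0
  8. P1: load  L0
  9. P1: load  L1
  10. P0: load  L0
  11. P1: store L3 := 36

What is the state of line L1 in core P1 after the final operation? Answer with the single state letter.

state = S

  op1 P1: load  L2 → I/S on L2; bus BusRd; mem=20
  op2 P0: load  L3 → S/I on L3; bus BusRd; mem=20
  op3 P1: store L0 := 39 → I/M on L0; bus BusRdX; mem=70
  op4 P0: load  L2 → S/S on L2; bus BusRd; mem=20
  op5 P0: store L0 := 36 → M/I on L0; bus BusRdX Flush; mem=39
  op6 P0: load  L0 → M/I on L0; bus (none); mem=39
  op7 P0: load  L0 → M/I on L0; bus (none); mem=39
  op8 P1: load  L0 → S/S on L0; bus BusRd Flush; mem=36
  op9 P1: load  L1 → I/S on L1; bus BusRd; mem=0
  op10 P0: load  L0 → S/S on L0; bus (none); mem=36
  op11 P1: store L3 := 36 → I/M on L3; bus BusRdX; mem=20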